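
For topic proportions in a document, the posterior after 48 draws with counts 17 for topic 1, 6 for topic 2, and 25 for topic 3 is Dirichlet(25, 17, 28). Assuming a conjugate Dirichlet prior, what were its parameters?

For a Dirichlet(α) prior with multinomial counts c, the posterior is Dirichlet(α + c) componentwise.
Subtract each count from the matching posterior parameter: 25−17=8, 17−6=11, 28−25=3.

Dirichlet(8, 11, 3)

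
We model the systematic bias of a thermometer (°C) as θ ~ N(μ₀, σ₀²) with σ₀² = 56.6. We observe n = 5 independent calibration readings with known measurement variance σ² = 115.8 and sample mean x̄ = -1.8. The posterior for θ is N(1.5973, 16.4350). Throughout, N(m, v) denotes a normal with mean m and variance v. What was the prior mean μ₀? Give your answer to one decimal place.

μ₀ = 9.9

The posterior mean is a precision-weighted average: μ_n = (τ₀μ₀ + τ_data·x̄)/(τ₀+τ_data), with τ₀=1/σ₀² and τ_data=n/σ².
Here τ₀ = 1/56.6 = 0.017668 and τ_data = 5/115.8 = 0.043178, so τ_n = 0.060846.
Rearranging for μ₀: μ₀ = (μ_n·τ_n − τ_data·x̄)/τ₀ = (1.5973·0.060846 − 0.043178·-1.8) / 0.017668 = 0.174910/0.017668 ≈ 9.9.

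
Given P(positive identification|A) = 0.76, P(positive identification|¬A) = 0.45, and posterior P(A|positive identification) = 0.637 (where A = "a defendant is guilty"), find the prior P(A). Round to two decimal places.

Bayes' rule in odds form gives O(A|E) = O(A)·[P(E|A)/P(E|¬A)], hence O(A) = O(A|E)/LR.
Posterior odds = 0.637/(1−0.637) = 1.7548. LR = 0.76/0.45 = 1.6889.
Prior odds = 1.7548/1.6889 = 1.0390, so P(A) = 1.0390/(1+1.0390) ≈ 0.51.

P(A) = 0.51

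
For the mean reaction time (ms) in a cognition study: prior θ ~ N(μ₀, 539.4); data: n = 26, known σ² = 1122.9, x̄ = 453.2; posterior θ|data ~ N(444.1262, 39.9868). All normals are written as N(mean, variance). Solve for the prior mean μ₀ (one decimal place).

μ₀ = 330.8

With known observation variance, the Normal–Normal posterior has precision τ_n = τ₀ + n/σ² and mean μ_n = (τ₀μ₀ + (n/σ²)x̄)/τ_n.
Here τ₀ = 1/539.4 = 0.001854 and τ_data = 26/1122.9 = 0.023154, so τ_n = 0.025008.
Rearranging for μ₀: μ₀ = (μ_n·τ_n − τ_data·x̄)/τ₀ = (444.1262·0.025008 − 0.023154·453.2) / 0.001854 = 0.613315/0.001854 ≈ 330.8.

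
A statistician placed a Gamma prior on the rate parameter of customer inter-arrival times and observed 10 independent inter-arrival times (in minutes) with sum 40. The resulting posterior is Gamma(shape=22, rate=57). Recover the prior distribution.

Gamma–exponential conjugacy: posterior shape = α + n, posterior rate = β + Σtᵢ.
So α = 22 − 10 = 12 and β = 57 − 40 = 17.

Gamma(shape=12, rate=17)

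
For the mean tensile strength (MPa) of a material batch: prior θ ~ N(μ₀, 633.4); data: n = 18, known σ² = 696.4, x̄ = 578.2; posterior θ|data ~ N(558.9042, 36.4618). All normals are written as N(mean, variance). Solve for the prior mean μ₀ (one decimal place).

μ₀ = 243.0

The posterior mean is a precision-weighted average: μ_n = (τ₀μ₀ + τ_data·x̄)/(τ₀+τ_data), with τ₀=1/σ₀² and τ_data=n/σ².
Here τ₀ = 1/633.4 = 0.001579 and τ_data = 18/696.4 = 0.025847, so τ_n = 0.027426.
Rearranging for μ₀: μ₀ = (μ_n·τ_n − τ_data·x̄)/τ₀ = (558.9042·0.027426 − 0.025847·578.2) / 0.001579 = 0.383771/0.001579 ≈ 243.0.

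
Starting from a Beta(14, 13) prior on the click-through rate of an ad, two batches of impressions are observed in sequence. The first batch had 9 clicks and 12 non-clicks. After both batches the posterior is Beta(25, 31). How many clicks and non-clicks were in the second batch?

2 clicks and 6 non-clicks

Sequential conjugate updates are equivalent to a single update on the pooled data, so total successes = posterior α − prior α and total failures = posterior β − prior β.
Total across both batches: 25−14=11 clicks, 31−13=18 non-clicks.
Subtract the first batch: 11−9=2 clicks and 18−12=6 non-clicks.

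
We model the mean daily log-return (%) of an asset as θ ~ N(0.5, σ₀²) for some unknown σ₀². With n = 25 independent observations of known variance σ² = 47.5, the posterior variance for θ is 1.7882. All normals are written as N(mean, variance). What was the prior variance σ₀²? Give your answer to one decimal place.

Posterior precision equals prior precision plus data precision: 1/σ_n² = 1/σ₀² + n/σ².
So 1/σ₀² = 1/1.7882 − 25/47.5 = 0.559222 − 0.526316 = 0.032906.
Hence σ₀² = 1/0.032906 ≈ 30.4.

σ₀² = 30.4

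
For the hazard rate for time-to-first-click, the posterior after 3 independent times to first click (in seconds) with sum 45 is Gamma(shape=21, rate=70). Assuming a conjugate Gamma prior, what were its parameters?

For an exponential likelihood with a Gamma(α, β) prior on the rate, n observations with total T give posterior Gamma(α+n, β+T).
So α = 21 − 3 = 18 and β = 70 − 45 = 25.

Gamma(shape=18, rate=25)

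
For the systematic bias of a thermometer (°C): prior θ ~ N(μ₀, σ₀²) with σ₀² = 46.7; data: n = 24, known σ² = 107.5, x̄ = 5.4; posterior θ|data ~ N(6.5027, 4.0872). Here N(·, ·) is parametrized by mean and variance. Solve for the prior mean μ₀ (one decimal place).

μ₀ = 18.0

With known observation variance, the Normal–Normal posterior has precision τ_n = τ₀ + n/σ² and mean μ_n = (τ₀μ₀ + (n/σ²)x̄)/τ_n.
Here τ₀ = 1/46.7 = 0.021413 and τ_data = 24/107.5 = 0.223256, so τ_n = 0.244669.
Rearranging for μ₀: μ₀ = (μ_n·τ_n − τ_data·x̄)/τ₀ = (6.5027·0.244669 − 0.223256·5.4) / 0.021413 = 0.385427/0.021413 ≈ 18.0.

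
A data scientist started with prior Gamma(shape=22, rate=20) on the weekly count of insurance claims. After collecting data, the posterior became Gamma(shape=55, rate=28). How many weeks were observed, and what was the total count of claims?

A Gamma(α, β) prior (rate parametrization) on a Poisson rate with n observations summing to S gives posterior Gamma(α+S, β+n).
Matching: Σxᵢ = 55 − 22 = 33 and n = 28 − 20 = 8.

n = 8 weeks with total 33 claims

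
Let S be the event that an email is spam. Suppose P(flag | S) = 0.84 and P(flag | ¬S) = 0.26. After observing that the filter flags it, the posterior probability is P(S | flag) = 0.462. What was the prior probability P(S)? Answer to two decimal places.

Bayes' rule in odds form gives O(S|E) = O(S)·[P(E|S)/P(E|¬S)], hence O(S) = O(S|E)/LR.
Posterior odds = 0.462/(1−0.462) = 0.8587. LR = 0.84/0.26 = 3.2308.
Prior odds = 0.8587/3.2308 = 0.2658, so P(S) = 0.2658/(1+0.2658) ≈ 0.21.

P(S) = 0.21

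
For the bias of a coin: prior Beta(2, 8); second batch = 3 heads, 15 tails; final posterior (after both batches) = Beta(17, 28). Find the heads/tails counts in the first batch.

12 heads and 5 tails

Because Beta–binomial updating is additive in the counts, the combined data contributed (α_post−α_prior, β_post−β_prior) successes and failures.
Total across both batches: 17−2=15 heads, 28−8=20 tails.
Subtract the second batch: 15−3=12 heads and 20−15=5 tails.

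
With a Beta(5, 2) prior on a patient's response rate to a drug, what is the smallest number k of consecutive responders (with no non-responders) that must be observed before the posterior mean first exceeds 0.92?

After k responders and 0 non-responders the posterior is Beta(5+k, 2), with mean (5+k)/(5+2+k).
Set (5+k)/(7+k) > 0.92 and solve: k > (0.92·7 − 5)/(1 − 0.92) = 18.000.
The smallest integer exceeding 18.000 is 19.

k = 19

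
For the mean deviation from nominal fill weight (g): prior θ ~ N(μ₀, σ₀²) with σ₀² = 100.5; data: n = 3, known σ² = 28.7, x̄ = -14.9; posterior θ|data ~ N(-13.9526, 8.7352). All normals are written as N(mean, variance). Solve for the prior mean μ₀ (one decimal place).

With known observation variance, the Normal–Normal posterior has precision τ_n = τ₀ + n/σ² and mean μ_n = (τ₀μ₀ + (n/σ²)x̄)/τ_n.
Here τ₀ = 1/100.5 = 0.009950 and τ_data = 3/28.7 = 0.104530, so τ_n = 0.114480.
Rearranging for μ₀: μ₀ = (μ_n·τ_n − τ_data·x̄)/τ₀ = (-13.9526·0.114480 − 0.104530·-14.9) / 0.009950 = -0.039797/0.009950 ≈ -4.0.

μ₀ = -4.0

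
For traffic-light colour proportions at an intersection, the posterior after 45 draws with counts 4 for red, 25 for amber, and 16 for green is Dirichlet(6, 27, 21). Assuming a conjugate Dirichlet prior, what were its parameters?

Dirichlet(2, 2, 5)

For a Dirichlet(α) prior with multinomial counts c, the posterior is Dirichlet(α + c) componentwise.
Subtract each count from the matching posterior parameter: 6−4=2, 27−25=2, 21−16=5.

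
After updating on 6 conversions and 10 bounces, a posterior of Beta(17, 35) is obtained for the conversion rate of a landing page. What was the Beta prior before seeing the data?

Under Beta–binomial conjugacy the posterior parameters are (a+s, b+f).
Subtract the data counts: 17−6=11, 35−10=25.

Beta(11, 25)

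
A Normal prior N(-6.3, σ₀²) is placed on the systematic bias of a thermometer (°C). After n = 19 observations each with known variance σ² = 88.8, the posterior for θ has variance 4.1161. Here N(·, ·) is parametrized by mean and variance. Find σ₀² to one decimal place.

Posterior precision equals prior precision plus data precision: 1/σ_n² = 1/σ₀² + n/σ².
So 1/σ₀² = 1/4.1161 − 19/88.8 = 0.242948 − 0.213964 = 0.028984.
Hence σ₀² = 1/0.028984 ≈ 34.5.

σ₀² = 34.5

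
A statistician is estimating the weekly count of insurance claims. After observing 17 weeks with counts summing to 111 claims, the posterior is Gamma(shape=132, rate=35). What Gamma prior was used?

A Gamma(α, β) prior (rate parametrization) on a Poisson rate with n observations summing to S gives posterior Gamma(α+S, β+n).
So α = 132 − 111 = 21 and β = 35 − 17 = 18.

Gamma(shape=21, rate=18)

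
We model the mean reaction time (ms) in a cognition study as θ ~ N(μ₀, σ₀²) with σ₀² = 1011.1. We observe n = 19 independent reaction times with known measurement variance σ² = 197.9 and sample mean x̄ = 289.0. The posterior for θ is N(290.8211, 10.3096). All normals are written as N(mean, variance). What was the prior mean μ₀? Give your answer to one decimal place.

μ₀ = 467.6

With known observation variance, the Normal–Normal posterior has precision τ_n = τ₀ + n/σ² and mean μ_n = (τ₀μ₀ + (n/σ²)x̄)/τ_n.
Here τ₀ = 1/1011.1 = 0.000989 and τ_data = 19/197.9 = 0.096008, so τ_n = 0.096997.
Rearranging for μ₀: μ₀ = (μ_n·τ_n − τ_data·x̄)/τ₀ = (290.8211·0.096997 − 0.096008·289.0) / 0.000989 = 0.462462/0.000989 ≈ 467.6.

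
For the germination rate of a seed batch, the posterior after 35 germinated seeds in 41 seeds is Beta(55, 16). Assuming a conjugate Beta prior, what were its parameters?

A Beta(a, b) prior with s successes and f failures in binomial data gives a Beta(a+s, b+f) posterior.
So a = 55 − 35 = 20 and b = 16 − 6 = 10.

Beta(20, 10)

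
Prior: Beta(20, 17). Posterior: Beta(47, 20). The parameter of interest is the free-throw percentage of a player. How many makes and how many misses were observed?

27 makes and 3 misses

Under Beta–binomial conjugacy the posterior parameters are (α+s, β+f).
Match parameters: s=47−20=27, f=20−17=3.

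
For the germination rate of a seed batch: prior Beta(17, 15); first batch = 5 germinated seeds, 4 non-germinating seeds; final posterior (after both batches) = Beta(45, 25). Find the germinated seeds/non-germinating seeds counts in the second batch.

Because Beta–binomial updating is additive in the counts, the combined data contributed (α_post−α_prior, β_post−β_prior) successes and failures.
Total across both batches: 45−17=28 germinated seeds, 25−15=10 non-germinating seeds.
Subtract the first batch: 28−5=23 germinated seeds and 10−4=6 non-germinating seeds.

23 germinated seeds and 6 non-germinating seeds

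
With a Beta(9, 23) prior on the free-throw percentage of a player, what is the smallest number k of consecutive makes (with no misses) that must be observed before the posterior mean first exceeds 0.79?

k = 78

After k makes and 0 misses the posterior is Beta(9+k, 23), with mean (9+k)/(9+23+k).
Set (9+k)/(32+k) > 0.79 and solve: k > (0.79·32 − 9)/(1 − 0.79) = 77.524.
The smallest integer exceeding 77.524 is 78.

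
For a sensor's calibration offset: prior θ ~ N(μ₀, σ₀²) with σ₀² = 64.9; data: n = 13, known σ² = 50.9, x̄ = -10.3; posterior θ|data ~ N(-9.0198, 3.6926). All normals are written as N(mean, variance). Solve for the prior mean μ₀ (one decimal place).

The posterior mean is a precision-weighted average: μ_n = (τ₀μ₀ + τ_data·x̄)/(τ₀+τ_data), with τ₀=1/σ₀² and τ_data=n/σ².
Here τ₀ = 1/64.9 = 0.015408 and τ_data = 13/50.9 = 0.255403, so τ_n = 0.270811.
Rearranging for μ₀: μ₀ = (μ_n·τ_n − τ_data·x̄)/τ₀ = (-9.0198·0.270811 − 0.255403·-10.3) / 0.015408 = 0.187990/0.015408 ≈ 12.2.

μ₀ = 12.2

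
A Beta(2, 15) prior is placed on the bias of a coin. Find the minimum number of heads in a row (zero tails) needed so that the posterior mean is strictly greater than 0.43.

k = 10

After k heads and 0 tails the posterior is Beta(2+k, 15), with mean (2+k)/(2+15+k).
Set (2+k)/(17+k) > 0.43 and solve: k > (0.43·17 − 2)/(1 − 0.43) = 9.316.
The smallest integer exceeding 9.316 is 10.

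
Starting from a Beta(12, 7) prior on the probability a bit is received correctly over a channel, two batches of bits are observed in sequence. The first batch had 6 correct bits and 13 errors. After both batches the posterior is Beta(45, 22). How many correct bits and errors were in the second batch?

Because Beta–binomial updating is additive in the counts, the combined data contributed (α_post−α_prior, β_post−β_prior) successes and failures.
Total across both batches: 45−12=33 correct bits, 22−7=15 errors.
Subtract the first batch: 33−6=27 correct bits and 15−13=2 errors.

27 correct bits and 2 errors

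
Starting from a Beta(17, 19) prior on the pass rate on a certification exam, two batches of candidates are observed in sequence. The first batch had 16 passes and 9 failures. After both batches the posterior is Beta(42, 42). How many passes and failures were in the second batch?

Because Beta–binomial updating is additive in the counts, the combined data contributed (α_post−α_prior, β_post−β_prior) successes and failures.
Total across both batches: 42−17=25 passes, 42−19=23 failures.
Subtract the first batch: 25−16=9 passes and 23−9=14 failures.

9 passes and 14 failures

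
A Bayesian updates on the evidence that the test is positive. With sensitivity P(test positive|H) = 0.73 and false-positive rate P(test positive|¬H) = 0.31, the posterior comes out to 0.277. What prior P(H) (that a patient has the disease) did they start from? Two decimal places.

In odds form, posterior odds = prior odds × likelihood ratio, so prior odds = posterior odds ÷ LR.
Posterior odds = 0.277/(1−0.277) = 0.3831. LR = 0.73/0.31 = 2.3548.
Prior odds = 0.3831/2.3548 = 0.1627, so P(H) = 0.1627/(1+0.1627) ≈ 0.14.

P(H) = 0.14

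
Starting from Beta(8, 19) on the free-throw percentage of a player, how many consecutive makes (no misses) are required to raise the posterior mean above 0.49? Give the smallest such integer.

k = 11

After k makes and 0 misses the posterior is Beta(8+k, 19), with mean (8+k)/(8+19+k).
Set (8+k)/(27+k) > 0.49 and solve: k > (0.49·27 − 8)/(1 − 0.49) = 10.255.
The smallest integer exceeding 10.255 is 11.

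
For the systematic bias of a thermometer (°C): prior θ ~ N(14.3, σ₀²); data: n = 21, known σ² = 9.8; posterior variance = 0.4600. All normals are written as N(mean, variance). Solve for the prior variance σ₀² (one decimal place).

Posterior precision equals prior precision plus data precision: 1/σ_n² = 1/σ₀² + n/σ².
So 1/σ₀² = 1/0.4600 − 21/9.8 = 2.173913 − 2.142857 = 0.031056.
Hence σ₀² = 1/0.031056 ≈ 32.2.

σ₀² = 32.2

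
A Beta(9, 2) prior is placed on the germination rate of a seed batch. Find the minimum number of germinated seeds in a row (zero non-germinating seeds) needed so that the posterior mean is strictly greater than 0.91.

After k germinated seeds and 0 non-germinating seeds the posterior is Beta(9+k, 2), with mean (9+k)/(9+2+k).
Set (9+k)/(11+k) > 0.91 and solve: k > (0.91·11 − 9)/(1 − 0.91) = 11.222.
The smallest integer exceeding 11.222 is 12.

k = 12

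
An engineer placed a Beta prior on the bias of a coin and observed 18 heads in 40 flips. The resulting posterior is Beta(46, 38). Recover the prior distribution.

Beta(28, 16)

Beta is conjugate to the binomial likelihood: posterior = Beta(α+s, β+f).
Subtract the data counts: 46−18=28, 38−22=16.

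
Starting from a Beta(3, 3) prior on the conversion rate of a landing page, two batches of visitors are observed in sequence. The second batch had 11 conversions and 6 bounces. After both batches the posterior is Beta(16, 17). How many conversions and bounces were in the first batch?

2 conversions and 8 bounces

Because Beta–binomial updating is additive in the counts, the combined data contributed (α_post−α_prior, β_post−β_prior) successes and failures.
Total across both batches: 16−3=13 conversions, 17−3=14 bounces.
Subtract the second batch: 13−11=2 conversions and 14−6=8 bounces.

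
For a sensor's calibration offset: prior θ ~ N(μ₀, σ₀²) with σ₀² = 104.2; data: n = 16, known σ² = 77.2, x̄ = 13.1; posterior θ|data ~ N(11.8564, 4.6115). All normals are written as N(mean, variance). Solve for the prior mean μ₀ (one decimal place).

With known observation variance, the Normal–Normal posterior has precision τ_n = τ₀ + n/σ² and mean μ_n = (τ₀μ₀ + (n/σ²)x̄)/τ_n.
Here τ₀ = 1/104.2 = 0.009597 and τ_data = 16/77.2 = 0.207254, so τ_n = 0.216851.
Rearranging for μ₀: μ₀ = (μ_n·τ_n − τ_data·x̄)/τ₀ = (11.8564·0.216851 − 0.207254·13.1) / 0.009597 = -0.143955/0.009597 ≈ -15.0.

μ₀ = -15.0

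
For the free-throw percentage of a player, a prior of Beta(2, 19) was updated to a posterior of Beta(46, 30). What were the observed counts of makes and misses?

44 makes and 11 misses

Beta is conjugate to the binomial likelihood: posterior = Beta(a+s, b+f).
Match parameters: s=46−2=44, f=30−19=11.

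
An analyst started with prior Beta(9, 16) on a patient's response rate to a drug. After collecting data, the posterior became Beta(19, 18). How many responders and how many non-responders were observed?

10 responders and 2 non-responders

Beta is conjugate to the binomial likelihood: posterior = Beta(α+s, β+f).
Match parameters: s=19−9=10, f=18−16=2.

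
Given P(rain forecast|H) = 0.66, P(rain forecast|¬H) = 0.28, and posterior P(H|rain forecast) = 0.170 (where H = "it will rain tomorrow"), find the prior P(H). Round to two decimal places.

Bayes' rule in odds form gives O(H|E) = O(H)·[P(E|H)/P(E|¬H)], hence O(H) = O(H|E)/LR.
Posterior odds = 0.170/(1−0.170) = 0.2048. LR = 0.66/0.28 = 2.3571.
Prior odds = 0.2048/2.3571 = 0.0869, so P(H) = 0.0869/(1+0.0869) ≈ 0.08.

P(H) = 0.08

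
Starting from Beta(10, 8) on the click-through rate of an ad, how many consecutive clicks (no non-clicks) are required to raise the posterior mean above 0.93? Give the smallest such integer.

k = 97

After k clicks and 0 non-clicks the posterior is Beta(10+k, 8), with mean (10+k)/(10+8+k).
Set (10+k)/(18+k) > 0.93 and solve: k > (0.93·18 − 10)/(1 − 0.93) = 96.286.
The smallest integer exceeding 96.286 is 97, and checking k=97: (107)/(115) = 0.9304 > 0.93.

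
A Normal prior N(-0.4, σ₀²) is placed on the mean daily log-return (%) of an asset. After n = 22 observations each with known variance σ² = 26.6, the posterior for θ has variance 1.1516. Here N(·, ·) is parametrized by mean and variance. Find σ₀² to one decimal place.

σ₀² = 24.2

Posterior precision equals prior precision plus data precision: 1/σ_n² = 1/σ₀² + n/σ².
So 1/σ₀² = 1/1.1516 − 22/26.6 = 0.868357 − 0.827068 = 0.041289.
Hence σ₀² = 1/0.041289 ≈ 24.2.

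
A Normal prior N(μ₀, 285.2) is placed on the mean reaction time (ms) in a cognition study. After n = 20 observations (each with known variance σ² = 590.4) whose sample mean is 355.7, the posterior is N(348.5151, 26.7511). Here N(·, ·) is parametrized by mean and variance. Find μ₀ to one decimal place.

μ₀ = 279.1

The posterior mean is a precision-weighted average: μ_n = (τ₀μ₀ + τ_data·x̄)/(τ₀+τ_data), with τ₀=1/σ₀² and τ_data=n/σ².
Here τ₀ = 1/285.2 = 0.003506 and τ_data = 20/590.4 = 0.033875, so τ_n = 0.037381.
Rearranging for μ₀: μ₀ = (μ_n·τ_n − τ_data·x̄)/τ₀ = (348.5151·0.037381 − 0.033875·355.7) / 0.003506 = 0.978505/0.003506 ≈ 279.1.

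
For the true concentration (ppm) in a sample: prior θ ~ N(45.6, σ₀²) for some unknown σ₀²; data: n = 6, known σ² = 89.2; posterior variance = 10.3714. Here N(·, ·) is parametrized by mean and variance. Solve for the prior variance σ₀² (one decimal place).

σ₀² = 34.3

For the Normal–Normal model with known σ², precisions add: τ_n = τ₀ + n/σ².
So 1/σ₀² = 1/10.3714 − 6/89.2 = 0.096419 − 0.067265 = 0.029154.
Hence σ₀² = 1/0.029154 ≈ 34.3.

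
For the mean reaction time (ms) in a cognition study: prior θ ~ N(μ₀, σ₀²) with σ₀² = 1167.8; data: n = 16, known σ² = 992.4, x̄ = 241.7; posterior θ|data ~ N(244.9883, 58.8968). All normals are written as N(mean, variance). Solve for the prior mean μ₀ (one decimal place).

μ₀ = 306.9

The posterior mean is a precision-weighted average: μ_n = (τ₀μ₀ + τ_data·x̄)/(τ₀+τ_data), with τ₀=1/σ₀² and τ_data=n/σ².
Here τ₀ = 1/1167.8 = 0.000856 and τ_data = 16/992.4 = 0.016123, so τ_n = 0.016979.
Rearranging for μ₀: μ₀ = (μ_n·τ_n − τ_data·x̄)/τ₀ = (244.9883·0.016979 − 0.016123·241.7) / 0.000856 = 0.262727/0.000856 ≈ 306.9.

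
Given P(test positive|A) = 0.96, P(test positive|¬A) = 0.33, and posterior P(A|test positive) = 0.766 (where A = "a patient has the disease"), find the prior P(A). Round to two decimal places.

P(A) = 0.53

Bayes' rule in odds form gives O(A|E) = O(A)·[P(E|A)/P(E|¬A)], hence O(A) = O(A|E)/LR.
Posterior odds = 0.766/(1−0.766) = 3.2735. LR = 0.96/0.33 = 2.9091.
Prior odds = 3.2735/2.9091 = 1.1253, so P(A) = 1.1253/(1+1.1253) ≈ 0.53.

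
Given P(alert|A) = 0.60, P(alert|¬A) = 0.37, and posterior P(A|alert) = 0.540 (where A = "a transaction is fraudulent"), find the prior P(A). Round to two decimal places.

Bayes' rule in odds form gives O(A|E) = O(A)·[P(E|A)/P(E|¬A)], hence O(A) = O(A|E)/LR.
Posterior odds = 0.540/(1−0.540) = 1.1739. LR = 0.60/0.37 = 1.6216.
Prior odds = 1.1739/1.6216 = 0.7239, so P(A) = 0.7239/(1+0.7239) ≈ 0.42.

P(A) = 0.42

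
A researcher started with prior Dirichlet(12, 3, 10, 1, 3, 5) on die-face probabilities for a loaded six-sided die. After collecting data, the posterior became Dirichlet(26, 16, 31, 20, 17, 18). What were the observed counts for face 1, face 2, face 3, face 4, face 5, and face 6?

For a Dirichlet(α) prior with multinomial counts c, the posterior is Dirichlet(α + c) componentwise.
Counts are posterior − prior componentwise: 26−12=14, 16−3=13, 31−10=21, 20−1=19, 17−3=14, 18−5=13.

counts (14, 13, 21, 19, 14, 13)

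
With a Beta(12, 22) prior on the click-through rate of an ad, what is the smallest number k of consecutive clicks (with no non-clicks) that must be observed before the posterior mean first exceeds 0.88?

k = 150

After k clicks and 0 non-clicks the posterior is Beta(12+k, 22), with mean (12+k)/(12+22+k).
Set (12+k)/(34+k) > 0.88 and solve: k > (0.88·34 − 12)/(1 − 0.88) = 149.333.
The smallest integer exceeding 149.333 is 150.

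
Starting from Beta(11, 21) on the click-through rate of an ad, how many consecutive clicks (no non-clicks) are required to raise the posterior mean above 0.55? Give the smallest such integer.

k = 15

After k clicks and 0 non-clicks the posterior is Beta(11+k, 21), with mean (11+k)/(11+21+k).
Set (11+k)/(32+k) > 0.55 and solve: k > (0.55·32 − 11)/(1 − 0.55) = 14.667.
The smallest integer exceeding 14.667 is 15, and checking k=15: (26)/(47) = 0.5532 > 0.55.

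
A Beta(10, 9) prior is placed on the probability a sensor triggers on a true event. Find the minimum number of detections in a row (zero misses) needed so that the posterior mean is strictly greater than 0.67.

k = 9

After k detections and 0 misses the posterior is Beta(10+k, 9), with mean (10+k)/(10+9+k).
Set (10+k)/(19+k) > 0.67 and solve: k > (0.67·19 − 10)/(1 − 0.67) = 8.273.
The smallest integer exceeding 8.273 is 9, and checking k=9: (19)/(28) = 0.6786 > 0.67.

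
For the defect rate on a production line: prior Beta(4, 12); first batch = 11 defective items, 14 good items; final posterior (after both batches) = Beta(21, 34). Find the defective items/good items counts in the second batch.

Because Beta–binomial updating is additive in the counts, the combined data contributed (α_post−α_prior, β_post−β_prior) successes and failures.
Total across both batches: 21−4=17 defective items, 34−12=22 good items.
Subtract the first batch: 17−11=6 defective items and 22−14=8 good items.

6 defective items and 8 good items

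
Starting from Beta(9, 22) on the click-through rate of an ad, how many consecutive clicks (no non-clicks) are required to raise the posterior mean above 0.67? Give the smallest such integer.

k = 36

After k clicks and 0 non-clicks the posterior is Beta(9+k, 22), with mean (9+k)/(9+22+k).
Set (9+k)/(31+k) > 0.67 and solve: k > (0.67·31 − 9)/(1 − 0.67) = 35.667.
The smallest integer exceeding 35.667 is 36, and checking k=36: (45)/(67) = 0.6716 > 0.67.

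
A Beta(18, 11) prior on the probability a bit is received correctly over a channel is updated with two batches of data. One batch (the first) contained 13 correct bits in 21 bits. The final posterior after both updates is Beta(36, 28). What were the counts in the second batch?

Because Beta–binomial updating is additive in the counts, the combined data contributed (α_post−α_prior, β_post−β_prior) successes and failures.
Total across both batches: 36−18=18 correct bits, 28−11=17 errors.
Subtract the first batch: 18−13=5 correct bits and 17−8=9 errors.

5 correct bits and 9 errors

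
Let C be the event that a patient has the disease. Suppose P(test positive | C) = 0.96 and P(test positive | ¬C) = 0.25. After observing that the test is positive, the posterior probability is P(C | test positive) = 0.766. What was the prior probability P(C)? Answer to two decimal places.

Bayes' rule in odds form gives O(C|E) = O(C)·[P(E|C)/P(E|¬C)], hence O(C) = O(C|E)/LR.
Posterior odds = 0.766/(1−0.766) = 3.2735. LR = 0.96/0.25 = 3.8400.
Prior odds = 3.2735/3.8400 = 0.8525, so P(C) = 0.8525/(1+0.8525) ≈ 0.46.

P(C) = 0.46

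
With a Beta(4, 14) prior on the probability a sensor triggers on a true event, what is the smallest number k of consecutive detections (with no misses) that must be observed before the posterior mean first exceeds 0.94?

After k detections and 0 misses the posterior is Beta(4+k, 14), with mean (4+k)/(4+14+k).
Set (4+k)/(18+k) > 0.94 and solve: k > (0.94·18 − 4)/(1 − 0.94) = 215.333.
The smallest integer exceeding 215.333 is 216.

k = 216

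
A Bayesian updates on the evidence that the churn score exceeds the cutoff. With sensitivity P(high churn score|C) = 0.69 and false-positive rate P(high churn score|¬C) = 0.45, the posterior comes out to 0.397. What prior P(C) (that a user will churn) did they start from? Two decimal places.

In odds form, posterior odds = prior odds × likelihood ratio, so prior odds = posterior odds ÷ LR.
Posterior odds = 0.397/(1−0.397) = 0.6584. LR = 0.69/0.45 = 1.5333.
Prior odds = 0.6584/1.5333 = 0.4294, so P(C) = 0.4294/(1+0.4294) ≈ 0.30.

P(C) = 0.30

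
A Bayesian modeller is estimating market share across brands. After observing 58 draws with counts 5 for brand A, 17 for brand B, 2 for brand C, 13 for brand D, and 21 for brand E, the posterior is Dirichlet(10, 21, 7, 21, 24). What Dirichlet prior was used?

For a Dirichlet(α) prior with multinomial counts c, the posterior is Dirichlet(α + c) componentwise.
Subtract each count from the matching posterior parameter: 10−5=5, 21−17=4, 7−2=5, 21−13=8, 24−21=3.

Dirichlet(5, 4, 5, 8, 3)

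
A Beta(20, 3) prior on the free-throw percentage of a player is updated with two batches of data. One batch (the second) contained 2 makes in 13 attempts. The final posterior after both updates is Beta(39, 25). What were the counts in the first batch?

17 makes and 11 misses

Because Beta–binomial updating is additive in the counts, the combined data contributed (α_post−α_prior, β_post−β_prior) successes and failures.
Total across both batches: 39−20=19 makes, 25−3=22 misses.
Subtract the second batch: 19−2=17 makes and 22−11=11 misses.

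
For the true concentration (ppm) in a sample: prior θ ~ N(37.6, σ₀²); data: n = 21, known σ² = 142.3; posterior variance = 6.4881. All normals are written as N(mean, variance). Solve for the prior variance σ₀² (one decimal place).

σ₀² = 152.6

For the Normal–Normal model with known σ², precisions add: τ_n = τ₀ + n/σ².
So 1/σ₀² = 1/6.4881 − 21/142.3 = 0.154128 − 0.147576 = 0.006552.
Hence σ₀² = 1/0.006552 ≈ 152.6.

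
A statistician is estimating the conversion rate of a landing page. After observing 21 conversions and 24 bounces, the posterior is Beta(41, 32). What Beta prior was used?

Beta is conjugate to the binomial likelihood: posterior = Beta(α+s, β+f).
So α = 41 − 21 = 20 and β = 32 − 24 = 8.

Beta(20, 8)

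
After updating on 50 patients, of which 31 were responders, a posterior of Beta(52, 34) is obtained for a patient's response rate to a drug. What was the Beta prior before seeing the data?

A Beta(a, b) prior with s successes and f failures in binomial data gives a Beta(a+s, b+f) posterior.
So a = 52 − 31 = 21 and b = 34 − 19 = 15.

Beta(21, 15)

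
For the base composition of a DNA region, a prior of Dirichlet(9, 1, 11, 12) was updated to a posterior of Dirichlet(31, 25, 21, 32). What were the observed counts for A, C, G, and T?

For a Dirichlet(α) prior with multinomial counts c, the posterior is Dirichlet(α + c) componentwise.
Counts are posterior − prior componentwise: 31−9=22, 25−1=24, 21−11=10, 32−12=20.

counts (22, 24, 10, 20)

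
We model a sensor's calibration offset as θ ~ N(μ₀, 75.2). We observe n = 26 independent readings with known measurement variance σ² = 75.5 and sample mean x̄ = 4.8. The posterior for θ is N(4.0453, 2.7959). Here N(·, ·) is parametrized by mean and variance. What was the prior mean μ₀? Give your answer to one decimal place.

μ₀ = -15.5

With known observation variance, the Normal–Normal posterior has precision τ_n = τ₀ + n/σ² and mean μ_n = (τ₀μ₀ + (n/σ²)x̄)/τ_n.
Here τ₀ = 1/75.2 = 0.013298 and τ_data = 26/75.5 = 0.344371, so τ_n = 0.357669.
Rearranging for μ₀: μ₀ = (μ_n·τ_n − τ_data·x̄)/τ₀ = (4.0453·0.357669 − 0.344371·4.8) / 0.013298 = -0.206102/0.013298 ≈ -15.5.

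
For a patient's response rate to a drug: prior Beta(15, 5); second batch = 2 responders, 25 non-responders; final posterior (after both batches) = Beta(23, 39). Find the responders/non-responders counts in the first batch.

Sequential conjugate updates are equivalent to a single update on the pooled data, so total successes = posterior α − prior α and total failures = posterior β − prior β.
Total across both batches: 23−15=8 responders, 39−5=34 non-responders.
Subtract the second batch: 8−2=6 responders and 34−25=9 non-responders.

6 responders and 9 non-responders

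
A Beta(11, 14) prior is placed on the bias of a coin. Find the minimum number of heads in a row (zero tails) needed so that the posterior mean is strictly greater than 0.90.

k = 116

After k heads and 0 tails the posterior is Beta(11+k, 14), with mean (11+k)/(11+14+k).
Set (11+k)/(25+k) > 0.90 and solve: k > (0.90·25 − 11)/(1 − 0.90) = 115.000.
The smallest integer exceeding 115.000 is 116, and checking k=116: (127)/(141) = 0.9007 > 0.90.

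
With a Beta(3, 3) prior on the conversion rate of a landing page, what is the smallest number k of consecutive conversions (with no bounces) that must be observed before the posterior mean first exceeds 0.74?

After k conversions and 0 bounces the posterior is Beta(3+k, 3), with mean (3+k)/(3+3+k).
Set (3+k)/(6+k) > 0.74 and solve: k > (0.74·6 − 3)/(1 − 0.74) = 5.538.
The smallest integer exceeding 5.538 is 6, and checking k=6: (9)/(12) = 0.7500 > 0.74.

k = 6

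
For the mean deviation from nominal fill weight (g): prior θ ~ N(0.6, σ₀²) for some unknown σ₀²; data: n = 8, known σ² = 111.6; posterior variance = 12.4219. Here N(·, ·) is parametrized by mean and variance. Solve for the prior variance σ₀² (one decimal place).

Posterior precision equals prior precision plus data precision: 1/σ_n² = 1/σ₀² + n/σ².
So 1/σ₀² = 1/12.4219 − 8/111.6 = 0.080503 − 0.071685 = 0.008818.
Hence σ₀² = 1/0.008818 ≈ 113.4.

σ₀² = 113.4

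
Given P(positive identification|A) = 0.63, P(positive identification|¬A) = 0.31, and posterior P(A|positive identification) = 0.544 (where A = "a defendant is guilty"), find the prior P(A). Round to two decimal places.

P(A) = 0.37

In odds form, posterior odds = prior odds × likelihood ratio, so prior odds = posterior odds ÷ LR.
Posterior odds = 0.544/(1−0.544) = 1.1930. LR = 0.63/0.31 = 2.0323.
Prior odds = 1.1930/2.0323 = 0.5870, so P(A) = 0.5870/(1+0.5870) ≈ 0.37.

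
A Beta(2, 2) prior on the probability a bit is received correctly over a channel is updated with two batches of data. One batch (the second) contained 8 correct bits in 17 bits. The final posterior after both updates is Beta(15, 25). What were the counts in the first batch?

5 correct bits and 14 errors

Sequential conjugate updates are equivalent to a single update on the pooled data, so total successes = posterior α − prior α and total failures = posterior β − prior β.
Total across both batches: 15−2=13 correct bits, 25−2=23 errors.
Subtract the second batch: 13−8=5 correct bits and 23−9=14 errors.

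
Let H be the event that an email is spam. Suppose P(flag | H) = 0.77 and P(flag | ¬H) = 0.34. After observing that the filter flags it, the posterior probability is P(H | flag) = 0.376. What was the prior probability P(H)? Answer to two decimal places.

Bayes' rule in odds form gives O(H|E) = O(H)·[P(E|H)/P(E|¬H)], hence O(H) = O(H|E)/LR.
Posterior odds = 0.376/(1−0.376) = 0.6026. LR = 0.77/0.34 = 2.2647.
Prior odds = 0.6026/2.2647 = 0.2661, so P(H) = 0.2661/(1+0.2661) ≈ 0.21.

P(H) = 0.21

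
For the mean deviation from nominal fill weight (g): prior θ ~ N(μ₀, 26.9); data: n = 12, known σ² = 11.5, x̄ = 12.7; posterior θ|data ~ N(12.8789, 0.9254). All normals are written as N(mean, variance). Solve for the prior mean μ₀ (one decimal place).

μ₀ = 17.9

With known observation variance, the Normal–Normal posterior has precision τ_n = τ₀ + n/σ² and mean μ_n = (τ₀μ₀ + (n/σ²)x̄)/τ_n.
Here τ₀ = 1/26.9 = 0.037175 and τ_data = 12/11.5 = 1.043478, so τ_n = 1.080653.
Rearranging for μ₀: μ₀ = (μ_n·τ_n − τ_data·x̄)/τ₀ = (12.8789·1.080653 − 1.043478·12.7) / 0.037175 = 0.665451/0.037175 ≈ 17.9.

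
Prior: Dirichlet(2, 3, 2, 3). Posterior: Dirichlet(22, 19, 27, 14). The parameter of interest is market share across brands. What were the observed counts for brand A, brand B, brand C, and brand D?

For a Dirichlet(α) prior with multinomial counts c, the posterior is Dirichlet(α + c) componentwise.
Counts are posterior − prior componentwise: 22−2=20, 19−3=16, 27−2=25, 14−3=11.

counts (20, 16, 25, 11)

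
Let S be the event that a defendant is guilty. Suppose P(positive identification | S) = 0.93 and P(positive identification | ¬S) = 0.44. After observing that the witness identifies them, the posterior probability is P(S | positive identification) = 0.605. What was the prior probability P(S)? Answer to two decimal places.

In odds form, posterior odds = prior odds × likelihood ratio, so prior odds = posterior odds ÷ LR.
Posterior odds = 0.605/(1−0.605) = 1.5316. LR = 0.93/0.44 = 2.1136.
Prior odds = 1.5316/2.1136 = 0.7246, so P(S) = 0.7246/(1+0.7246) ≈ 0.42.

P(S) = 0.42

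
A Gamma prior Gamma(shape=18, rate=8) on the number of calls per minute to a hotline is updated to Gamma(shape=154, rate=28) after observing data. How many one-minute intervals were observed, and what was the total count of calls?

A Gamma(α, β) prior (rate parametrization) on a Poisson rate with n observations summing to S gives posterior Gamma(α+S, β+n).
Matching: Σxᵢ = 154 − 18 = 136 and n = 28 − 8 = 20.

n = 20 one-minute intervals with total 136 calls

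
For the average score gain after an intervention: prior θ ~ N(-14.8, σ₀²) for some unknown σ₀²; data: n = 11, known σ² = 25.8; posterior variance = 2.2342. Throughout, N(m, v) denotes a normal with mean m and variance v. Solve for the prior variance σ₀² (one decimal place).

σ₀² = 47.1

Posterior precision equals prior precision plus data precision: 1/σ_n² = 1/σ₀² + n/σ².
So 1/σ₀² = 1/2.2342 − 11/25.8 = 0.447588 − 0.426357 = 0.021231.
Hence σ₀² = 1/0.021231 ≈ 47.1.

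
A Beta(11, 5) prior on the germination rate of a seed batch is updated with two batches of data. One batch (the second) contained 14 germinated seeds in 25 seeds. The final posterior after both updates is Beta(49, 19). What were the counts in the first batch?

24 germinated seeds and 3 non-germinating seeds

Because Beta–binomial updating is additive in the counts, the combined data contributed (α_post−α_prior, β_post−β_prior) successes and failures.
Total across both batches: 49−11=38 germinated seeds, 19−5=14 non-germinating seeds.
Subtract the second batch: 38−14=24 germinated seeds and 14−11=3 non-germinating seeds.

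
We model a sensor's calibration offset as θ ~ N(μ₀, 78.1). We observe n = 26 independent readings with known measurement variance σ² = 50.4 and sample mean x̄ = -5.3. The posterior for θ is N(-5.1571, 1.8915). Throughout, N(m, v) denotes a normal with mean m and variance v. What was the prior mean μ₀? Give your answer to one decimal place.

With known observation variance, the Normal–Normal posterior has precision τ_n = τ₀ + n/σ² and mean μ_n = (τ₀μ₀ + (n/σ²)x̄)/τ_n.
Here τ₀ = 1/78.1 = 0.012804 and τ_data = 26/50.4 = 0.515873, so τ_n = 0.528677.
Rearranging for μ₀: μ₀ = (μ_n·τ_n − τ_data·x̄)/τ₀ = (-5.1571·0.528677 − 0.515873·-5.3) / 0.012804 = 0.007687/0.012804 ≈ 0.6.

μ₀ = 0.6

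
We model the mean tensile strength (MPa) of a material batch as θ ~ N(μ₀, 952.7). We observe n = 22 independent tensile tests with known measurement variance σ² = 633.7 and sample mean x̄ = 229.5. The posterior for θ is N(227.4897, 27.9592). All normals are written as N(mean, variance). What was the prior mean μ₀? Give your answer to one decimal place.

μ₀ = 161.0

With known observation variance, the Normal–Normal posterior has precision τ_n = τ₀ + n/σ² and mean μ_n = (τ₀μ₀ + (n/σ²)x̄)/τ_n.
Here τ₀ = 1/952.7 = 0.001050 and τ_data = 22/633.7 = 0.034717, so τ_n = 0.035767.
Rearranging for μ₀: μ₀ = (μ_n·τ_n − τ_data·x̄)/τ₀ = (227.4897·0.035767 − 0.034717·229.5) / 0.001050 = 0.169073/0.001050 ≈ 161.0.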